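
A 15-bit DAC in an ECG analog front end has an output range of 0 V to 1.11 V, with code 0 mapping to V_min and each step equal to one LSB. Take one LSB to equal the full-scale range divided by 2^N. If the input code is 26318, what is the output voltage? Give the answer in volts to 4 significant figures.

0.8915 V

V_FS = 1.11 V. LSB = 1.11 V / 2^15.
V_out = 0 + 26318 × (1.11/32768) V
      = 0 V + 0.891509 V = 0.891509 V.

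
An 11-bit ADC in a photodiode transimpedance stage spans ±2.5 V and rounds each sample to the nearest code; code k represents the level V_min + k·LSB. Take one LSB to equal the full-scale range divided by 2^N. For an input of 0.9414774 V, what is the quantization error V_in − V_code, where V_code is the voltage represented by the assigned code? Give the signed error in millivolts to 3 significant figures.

−0.905 mV

Span: 2.5 V − (-2.5 V) = 5 V. LSB = 5 V / 2^11 ≈ 2.441 mV.
(V_in − V_min)/LSB = (0.9414774 − (-2.5)) × 2048/5 = 1409.6291 → nearest code k = 1410.
Reconstructed level: -2.5 + 1410 × 5/2048 V = 0.9423828125 V.
V_in − V_code = 0.9414774 − (0.9423828125) = −0.905 mV.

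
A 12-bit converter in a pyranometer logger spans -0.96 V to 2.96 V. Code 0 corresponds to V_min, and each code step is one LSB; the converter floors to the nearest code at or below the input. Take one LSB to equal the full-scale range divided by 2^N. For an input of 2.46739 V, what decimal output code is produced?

Full-scale range = 2.96 V − (-0.96 V) = 3.92 V. LSB = 3.92 V / 2^12 ≈ 0.9570 mV.
code = ⌊(V_in − V_min)/LSB⌋ = ⌊(V_in − V_min) × 2^12 / range⌋
     = ⌊(2.46739 − (-0.96)) × 4096 / 3.92⌋ = ⌊3.42739 × 4096/3.92⌋
     = ⌊3581.273⌋ = 3581.

3581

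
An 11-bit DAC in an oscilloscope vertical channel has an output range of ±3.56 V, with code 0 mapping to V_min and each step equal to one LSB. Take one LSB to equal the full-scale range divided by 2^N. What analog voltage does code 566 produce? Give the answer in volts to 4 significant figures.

Span: 3.56 V − (-3.56 V) = 7.12 V. LSB = 7.12 V / 2^11.
Output = V_min + (566/2048) × range = -3.56 + 0.276367 × 7.12 V
      = -3.56 V + 1.96773 V = -1.59227 V.

-1.592 V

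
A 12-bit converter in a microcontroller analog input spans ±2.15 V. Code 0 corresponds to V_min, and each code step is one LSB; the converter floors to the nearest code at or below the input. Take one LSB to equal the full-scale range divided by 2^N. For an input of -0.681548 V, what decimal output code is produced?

Full-scale range = 2.15 V − (-2.15 V) = 4.3 V. LSB = 4.3 V / 2^12 ≈ 1.050 mV.
code = ⌊(V_in − V_min)/LSB⌋ = ⌊(V_in − V_min) × 2^12 / range⌋
     = ⌊(-0.681548 − (-2.15)) × 4096 / 4.3⌋ = ⌊1.468452 × 4096/4.3⌋
     = ⌊1398.786⌋ = 1398.

1398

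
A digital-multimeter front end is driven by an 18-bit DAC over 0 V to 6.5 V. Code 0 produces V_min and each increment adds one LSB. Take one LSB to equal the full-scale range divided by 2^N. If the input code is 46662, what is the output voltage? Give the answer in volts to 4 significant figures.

Span = 6.5 V. LSB = 6.5 V / 2^18.
V_out = 0 + 46662 × (6.5/262144) V
      = 0 V + 1.15701 V = 1.15701 V.

1.157 V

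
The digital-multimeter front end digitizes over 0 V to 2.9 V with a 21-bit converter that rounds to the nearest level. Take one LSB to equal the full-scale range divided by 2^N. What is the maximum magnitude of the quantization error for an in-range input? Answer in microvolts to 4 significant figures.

0.6914 µV

Full-scale range = 2.9 V.
LSB = 2.9 V ÷ 2^21 = 2.9/2097152 V = 1.38283 µV.
A rounding quantizer has |error| ≤ LSB/2 = 0.6914 µV.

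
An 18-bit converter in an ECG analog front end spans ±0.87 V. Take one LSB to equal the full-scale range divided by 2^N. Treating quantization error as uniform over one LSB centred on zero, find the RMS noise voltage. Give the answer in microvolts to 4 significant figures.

1.916 µV

The full-scale span is 0.87 − (-0.87) = 1.74 V.
LSB = 1.74 V ÷ 2^18 = 1.74/262144 V = 6.63757 µV.
For a uniform distribution on [−LSB/2, +LSB/2], V_rms = LSB/√12 = 6.63757 µV/3.4641 = 1.916 µV.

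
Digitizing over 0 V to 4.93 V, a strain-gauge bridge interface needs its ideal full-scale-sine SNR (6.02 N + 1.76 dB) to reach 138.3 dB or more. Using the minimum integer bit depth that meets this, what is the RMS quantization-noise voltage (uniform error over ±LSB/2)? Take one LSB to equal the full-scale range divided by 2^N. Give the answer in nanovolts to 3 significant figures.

170 nV

Range is 4.93 V.
Required N = ⌈(138.3 − 1.76)/6.02⌉ = ⌈22.681⌉ = 23.
LSB = 4.93 V / 2^23 = 0.58770 µV.
RMS noise = LSB/√12 = 170 nV.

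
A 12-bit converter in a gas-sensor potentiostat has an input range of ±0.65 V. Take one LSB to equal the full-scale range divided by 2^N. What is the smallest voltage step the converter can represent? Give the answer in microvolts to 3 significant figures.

317 µV

The full-scale span is 0.65 − (-0.65) = 1.3 V.
There are 2^12 = 4096 steps.
Step size = 1.3/4096 V = 317 µV.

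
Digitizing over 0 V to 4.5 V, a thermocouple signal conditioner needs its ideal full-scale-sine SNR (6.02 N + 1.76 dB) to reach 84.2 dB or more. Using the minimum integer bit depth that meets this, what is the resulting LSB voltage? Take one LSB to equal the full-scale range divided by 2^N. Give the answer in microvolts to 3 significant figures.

Span = 4.5 V.
N ≥ (84.2 − 1.76)/6.02 = 13.694 → N_min = 14.
One LSB is 4.5 V / 16384 = 275 µV.

275 µV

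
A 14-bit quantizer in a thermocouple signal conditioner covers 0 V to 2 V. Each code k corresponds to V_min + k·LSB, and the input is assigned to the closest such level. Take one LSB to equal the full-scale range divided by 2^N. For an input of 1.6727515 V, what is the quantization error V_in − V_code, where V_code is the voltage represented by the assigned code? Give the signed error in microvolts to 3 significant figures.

+22.0 µV

Range is 2 V. LSB = 2 V / 2^14 ≈ 122.1 µV.
Position in LSBs: (1.6727515 − (0)) × 16384/2 = 13703.1803; rounding gives k = 13703.
V_code = 0 + (13703/16384) × 2 = 1.6727294922 V.
e = 1.6727515 − (1.6727294922) = +22.0 µV.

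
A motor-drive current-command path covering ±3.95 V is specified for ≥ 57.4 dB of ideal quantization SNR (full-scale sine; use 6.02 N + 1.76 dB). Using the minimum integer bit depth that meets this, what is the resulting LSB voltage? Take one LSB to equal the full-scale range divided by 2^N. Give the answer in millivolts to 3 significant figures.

Span: 3.95 V − (-3.95 V) = 7.9 V.
Required N = ⌈(57.4 − 1.76)/6.02⌉ = ⌈9.243⌉ = 10.
One LSB is 7.9 V / 1024 = 7.71 mV.

7.71 mV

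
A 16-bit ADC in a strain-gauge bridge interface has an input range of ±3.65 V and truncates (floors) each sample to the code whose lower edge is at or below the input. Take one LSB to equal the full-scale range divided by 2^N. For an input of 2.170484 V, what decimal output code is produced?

52253

The full-scale span is 3.65 − (-3.65) = 7.3 V. LSB = 7.3 V / 2^16 ≈ 111.4 µV.
V_in − V_min = 2.170484 − (-3.65) = 5.820484 V.
Divide by LSB: 5.820484 × 65536/7.3 = 52253.5944.
Truncating gives code 52253.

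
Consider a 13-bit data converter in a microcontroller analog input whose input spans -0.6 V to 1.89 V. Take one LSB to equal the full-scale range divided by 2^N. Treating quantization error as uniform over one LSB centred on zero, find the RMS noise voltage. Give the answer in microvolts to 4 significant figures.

Range = 1.89 − (-0.6) = 2.49 V.
Step size = 2.49/8192 V = 303.955 µV.
σ_q = LSB/√12 = 303.955 µV/3.4641 = 87.74 µV.

87.74 µV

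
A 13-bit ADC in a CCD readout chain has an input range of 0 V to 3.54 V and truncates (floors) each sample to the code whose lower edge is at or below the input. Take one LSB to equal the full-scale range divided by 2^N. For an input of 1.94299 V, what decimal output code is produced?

V_FS = 3.54 V. LSB = 3.54 V / 2^13 ≈ 432.1 µV.
V_in − V_min = 1.94299 − (0) = 1.94299 V.
Divide by LSB: 1.94299 × 8192/3.54 = 4496.3204.
Truncating gives code 4496.

4496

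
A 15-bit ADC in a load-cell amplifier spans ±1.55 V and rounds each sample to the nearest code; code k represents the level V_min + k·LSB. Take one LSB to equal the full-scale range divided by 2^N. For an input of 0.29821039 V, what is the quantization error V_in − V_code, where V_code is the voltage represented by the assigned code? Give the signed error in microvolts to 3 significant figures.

Span: 1.55 V − (-1.55 V) = 3.1 V. LSB = 3.1 V / 2^15 ≈ 94.60 µV.
(0.29821039 − (-1.55)) / LSB = 1.84821039 × 32768/3.1 = 19536.1800. Nearest integer: k = 19536.
Reconstructed level: -1.55 + 19536 × 3.1/32768 V = 0.29819335938 V.
Error = V_in − V_code = 0.29821039 − (0.29819335938) = +17.0 µV.

+17.0 µV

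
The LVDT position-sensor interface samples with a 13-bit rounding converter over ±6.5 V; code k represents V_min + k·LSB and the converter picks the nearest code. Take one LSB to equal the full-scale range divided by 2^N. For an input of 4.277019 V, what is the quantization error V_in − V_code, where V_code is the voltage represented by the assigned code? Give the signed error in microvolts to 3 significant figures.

The full-scale span is 6.5 − (-6.5) = 13 V. LSB = 13 V / 2^13 ≈ 1.587 mV.
(4.277019 − (-6.5)) / LSB = 10.777019 × 8192/13 = 6791.1800. Nearest integer: k = 6791.
Reconstructed level: -6.5 + 6791 × 13/8192 V = 4.276733398 V.
V_in − V_code = 4.277019 − (4.276733398) = +286 µV.

+286 µV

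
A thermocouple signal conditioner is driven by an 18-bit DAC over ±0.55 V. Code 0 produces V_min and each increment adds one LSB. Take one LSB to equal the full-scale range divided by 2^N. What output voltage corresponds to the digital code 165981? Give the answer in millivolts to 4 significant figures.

The full-scale span is 0.55 − (-0.55) = 1.1 V. LSB = 1.1 V / 2^18.
Output = V_min + (165981/262144) × range = -0.55 + 0.633167 × 1.1 V
      = -0.55 V + 0.696484 V = 0.146484 V.

146.5 mV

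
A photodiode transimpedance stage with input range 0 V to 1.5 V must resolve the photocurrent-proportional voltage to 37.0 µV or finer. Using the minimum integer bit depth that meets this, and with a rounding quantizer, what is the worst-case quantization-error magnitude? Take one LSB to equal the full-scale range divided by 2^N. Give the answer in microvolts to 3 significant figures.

V_FS = 1.5 V.
1.5 V / 37.0 µV = 40540. Since 2^15 = 32768 and 2^16 = 65536, N = 16.
LSB = 1.5 V ÷ 2^16 = 1.5/65536 V = 22.888 µV.
|e|_max = LSB/2 = 11.4 µV.

11.4 µV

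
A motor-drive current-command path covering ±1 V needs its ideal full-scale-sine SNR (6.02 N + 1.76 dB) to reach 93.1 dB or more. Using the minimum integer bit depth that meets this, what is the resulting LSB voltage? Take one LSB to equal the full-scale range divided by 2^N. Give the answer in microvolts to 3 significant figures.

Range = 1 − (-1) = 2 V.
Required N = ⌈(93.1 − 1.76)/6.02⌉ = ⌈15.173⌉ = 16.
LSB = 2 V ÷ 2^16 = 2/65536 V = 30.5 µV.

30.5 µV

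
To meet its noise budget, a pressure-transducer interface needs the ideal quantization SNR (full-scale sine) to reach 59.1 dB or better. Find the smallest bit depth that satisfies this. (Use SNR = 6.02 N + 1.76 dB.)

10 bits

6.02 N + 1.76 ≥ 59.1 gives N ≥ 9.525, so the minimum integer is 10.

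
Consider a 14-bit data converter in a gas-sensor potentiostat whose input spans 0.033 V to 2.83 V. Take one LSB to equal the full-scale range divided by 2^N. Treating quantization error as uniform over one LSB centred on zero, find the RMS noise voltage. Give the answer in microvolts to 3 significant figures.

The full-scale span is 2.83 − (0.033) = 2.797 V.
Step size = 2.797/16384 V = 170.72 µV.
RMS of a uniform error over width LSB is LSB/√12 = 49.3 µV.

49.3 µV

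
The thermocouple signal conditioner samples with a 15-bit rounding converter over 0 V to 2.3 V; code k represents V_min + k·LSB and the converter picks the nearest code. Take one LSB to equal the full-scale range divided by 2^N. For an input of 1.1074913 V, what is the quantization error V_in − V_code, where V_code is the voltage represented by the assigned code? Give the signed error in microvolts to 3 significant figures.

V_FS = 2.3 V. LSB = 2.3 V / 2^15 ≈ 70.19 µV.
(V_in − V_min)/LSB = (1.1074913 − (0)) × 32768/2.3 = 15778.3804 → nearest code k = 15778.
V_code = V_min + k × range/2^15 = 0 + 15778 × 2.3/32768 = 1.1074645996 V.
e = 1.1074913 − (1.1074645996) = +26.7 µV.

+26.7 µV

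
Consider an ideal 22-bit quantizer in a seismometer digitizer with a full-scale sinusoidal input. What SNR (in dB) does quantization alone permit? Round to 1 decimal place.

134.2 dB

Ideal quantization SNR: 6.02 × 22 + 1.76 dB = 134.2 dB.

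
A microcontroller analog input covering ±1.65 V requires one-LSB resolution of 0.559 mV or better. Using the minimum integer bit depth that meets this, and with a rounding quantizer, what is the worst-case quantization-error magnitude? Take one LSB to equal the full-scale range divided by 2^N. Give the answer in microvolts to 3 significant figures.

Full-scale range = 1.65 V − (-1.65 V) = 3.3 V.
Required number of levels: 3.3/0.559 mV = 5903.4; smallest N with 2^N ≥ that is 13.
LSB = 3.3 V ÷ 2^13 = 3.3/8192 V = 402.83 µV.
Max error for round-to-nearest is LSB/2 = 201 µV.

201 µV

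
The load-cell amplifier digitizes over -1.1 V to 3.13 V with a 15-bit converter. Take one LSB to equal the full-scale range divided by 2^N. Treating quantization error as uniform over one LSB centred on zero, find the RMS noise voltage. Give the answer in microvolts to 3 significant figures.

37.3 µV

Full-scale range = 3.13 V − (-1.1 V) = 4.23 V.
LSB = 4.23 V ÷ 2^15 = 4.23/32768 V = 129.09 µV.
For a uniform distribution on [−LSB/2, +LSB/2], V_rms = LSB/√12 = 129.09 µV/3.4641 = 37.3 µV.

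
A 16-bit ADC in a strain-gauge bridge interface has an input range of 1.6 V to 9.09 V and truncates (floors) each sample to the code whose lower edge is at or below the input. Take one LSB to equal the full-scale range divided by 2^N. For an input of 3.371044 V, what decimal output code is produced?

15496

The full-scale span is 9.09 − (1.6) = 7.49 V. LSB = 7.49 V / 2^16 ≈ 114.3 µV.
code = ⌊(V_in − V_min)/LSB⌋ = ⌊(V_in − V_min) × 2^16 / range⌋
     = ⌊(3.371044 − (1.6)) × 65536 / 7.49⌋ = ⌊1.771044 × 65536/7.49⌋
     = ⌊15496.280⌋ = 15496.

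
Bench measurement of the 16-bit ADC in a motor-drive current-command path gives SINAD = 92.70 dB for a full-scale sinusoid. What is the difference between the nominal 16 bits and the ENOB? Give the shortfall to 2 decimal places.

N_eff = (92.70 − 1.76)/6.02 = 15.1063 bits.
16 − 15.1063 = 0.89 bits below nominal.

0.89 bits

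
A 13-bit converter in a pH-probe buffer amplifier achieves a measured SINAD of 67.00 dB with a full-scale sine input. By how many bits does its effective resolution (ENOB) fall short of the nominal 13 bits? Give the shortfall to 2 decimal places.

2.16 bits

N_eff = (67.00 − 1.76)/6.02 = 10.8372 bits.
13 − 10.8372 = 2.16 bits below nominal.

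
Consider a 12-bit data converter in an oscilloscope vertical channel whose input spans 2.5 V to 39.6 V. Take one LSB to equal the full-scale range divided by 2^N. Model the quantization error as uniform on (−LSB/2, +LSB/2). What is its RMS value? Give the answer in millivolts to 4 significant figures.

2.615 mV

Full-scale range = 39.6 V − (2.5 V) = 37.1 V.
LSB = 37.1 V / 2^12 = 9.05762 mV.
V_rms = LSB/√12 = 9.05762 mV / √12 = 2.615 mV.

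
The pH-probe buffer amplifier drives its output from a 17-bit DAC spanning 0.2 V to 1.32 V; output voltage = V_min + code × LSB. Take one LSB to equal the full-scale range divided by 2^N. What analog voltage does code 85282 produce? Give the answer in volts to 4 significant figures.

0.9287 V

The full-scale span is 1.32 − (0.2) = 1.12 V. LSB = 1.12 V / 2^17.
Output = V_min + (85282/131072) × range = 0.2 + 0.650650 × 1.12 V
      = 0.2 V + 0.728728 V = 0.928728 V.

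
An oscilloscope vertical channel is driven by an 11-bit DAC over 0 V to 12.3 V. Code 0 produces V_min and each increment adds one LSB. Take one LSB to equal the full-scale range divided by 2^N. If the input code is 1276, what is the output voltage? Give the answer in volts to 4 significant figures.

7.663 V

Span = 12.3 V. LSB = 12.3 V / 2^11.
Output = V_min + (1276/2048) × range = 0 + 0.623047 × 12.3 V
      = 0 V + 7.66348 V = 7.66348 V.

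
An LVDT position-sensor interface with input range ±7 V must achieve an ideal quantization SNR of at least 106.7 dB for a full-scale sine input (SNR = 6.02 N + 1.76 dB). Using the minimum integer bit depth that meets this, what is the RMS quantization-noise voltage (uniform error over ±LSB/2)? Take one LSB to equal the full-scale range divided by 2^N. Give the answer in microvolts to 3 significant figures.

15.4 µV

Span: 7 V − (-7 V) = 14 V.
Solving 6.02 N ≥ 106.7 − 1.76: N ≥ 17.432. Round up → N = 18.
One LSB is 14 V / 262144 = 53.406 µV.
V_rms = LSB/√12 = 15.4 µV.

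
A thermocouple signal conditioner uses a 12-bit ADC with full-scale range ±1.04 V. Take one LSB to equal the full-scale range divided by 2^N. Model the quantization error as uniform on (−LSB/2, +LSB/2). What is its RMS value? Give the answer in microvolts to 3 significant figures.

The full-scale span is 1.04 − (-1.04) = 2.08 V.
One LSB is 2.08 V / 4096 = 0.50781 mV.
For a uniform distribution on [−LSB/2, +LSB/2], V_rms = LSB/√12 = 0.50781 mV/3.4641 = 147 µV.

147 µV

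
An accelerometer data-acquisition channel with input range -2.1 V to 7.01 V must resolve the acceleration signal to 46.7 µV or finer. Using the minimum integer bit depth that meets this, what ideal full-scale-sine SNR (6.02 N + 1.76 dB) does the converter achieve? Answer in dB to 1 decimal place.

Span: 7.01 V − (-2.1 V) = 9.11 V.
Need 2^N ≥ 9.11 V / 46.7 µV = 195100 → N_min = 18.
6.02(18) + 1.76 = 110.12 dB.

110.1 dB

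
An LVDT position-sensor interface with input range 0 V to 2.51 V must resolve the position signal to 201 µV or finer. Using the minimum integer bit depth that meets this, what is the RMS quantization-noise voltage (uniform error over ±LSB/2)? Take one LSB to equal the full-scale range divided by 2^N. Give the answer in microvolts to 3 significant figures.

44.2 µV

Span = 2.51 V.
Need 2^N ≥ 2.51 V / 201 µV = 12490 → N_min = 14.
One LSB is 2.51 V / 16384 = 153.20 µV.
σ_q = LSB/√12 = 153.20 µV/3.4641 = 44.2 µV.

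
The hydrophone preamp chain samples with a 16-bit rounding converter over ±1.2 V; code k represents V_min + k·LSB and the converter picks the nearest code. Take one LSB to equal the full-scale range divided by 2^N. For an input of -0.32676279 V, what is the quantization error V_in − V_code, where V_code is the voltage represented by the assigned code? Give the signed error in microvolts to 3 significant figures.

Span: 1.2 V − (-1.2 V) = 2.4 V. LSB = 2.4 V / 2^16 ≈ 36.62 µV.
Position in LSBs: (-0.32676279 − (-1.2)) × 65536/2.4 = 23845.1974; rounding gives k = 23845.
V_code = V_min + k × range/2^16 = -1.2 + 23845 × 2.4/65536 = -0.32677001953 V.
V_in − V_code = -0.32676279 − (-0.32677001953) = +7.23 µV.

+7.23 µV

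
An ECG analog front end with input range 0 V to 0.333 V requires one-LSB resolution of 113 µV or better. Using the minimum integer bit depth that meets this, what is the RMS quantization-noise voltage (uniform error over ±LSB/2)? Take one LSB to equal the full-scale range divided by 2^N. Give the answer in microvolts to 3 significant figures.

23.5 µV

V_FS = 0.333 V.
Need 2^N ≥ 0.333 V / 113 µV = 2947 → N_min = 12.
LSB = 0.333 V ÷ 2^12 = 0.333/4096 V = 81.299 µV.
V_rms = LSB/√12 = 23.5 µV.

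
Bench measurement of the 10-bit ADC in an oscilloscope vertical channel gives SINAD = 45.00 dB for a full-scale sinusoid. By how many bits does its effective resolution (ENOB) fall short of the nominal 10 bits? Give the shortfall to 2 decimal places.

ENOB = (SINAD − 1.76)/6.02 = (45.00 − 1.76)/6.02 = 7.1827 bits.
10 − 7.1827 = 2.82 bits below nominal.

2.82 bits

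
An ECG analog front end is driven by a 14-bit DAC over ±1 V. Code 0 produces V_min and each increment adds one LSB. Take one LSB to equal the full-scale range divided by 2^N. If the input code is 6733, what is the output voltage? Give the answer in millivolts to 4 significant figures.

-178.1 mV

Range = 1 − (-1) = 2 V. LSB = 2 V / 2^14.
V_out = -1 + 6733 × (2/16384) V
      = -1 + 0.821899 = -0.178101 V.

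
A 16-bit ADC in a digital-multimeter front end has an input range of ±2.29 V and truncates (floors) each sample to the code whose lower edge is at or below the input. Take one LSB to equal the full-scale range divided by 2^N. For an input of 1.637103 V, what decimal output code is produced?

56193

Range = 2.29 − (-2.29) = 4.58 V. LSB = 4.58 V / 2^16 ≈ 69.89 µV.
(V_in − V_min) × 2^16/range = (1.637103 − (-2.29)) × 65536/4.58 = 56193.586.
Floor → code = 56193.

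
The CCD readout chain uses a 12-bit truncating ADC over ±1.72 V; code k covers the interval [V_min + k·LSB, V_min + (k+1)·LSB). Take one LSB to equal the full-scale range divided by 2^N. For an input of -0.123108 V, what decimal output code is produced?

The full-scale span is 1.72 − (-1.72) = 3.44 V. LSB = 3.44 V / 2^12 ≈ 0.8398 mV.
(V_in − V_min) × 2^12/range = (-0.123108 − (-1.72)) × 4096/3.44 = 1901.416.
Floor → code = 1901.

1901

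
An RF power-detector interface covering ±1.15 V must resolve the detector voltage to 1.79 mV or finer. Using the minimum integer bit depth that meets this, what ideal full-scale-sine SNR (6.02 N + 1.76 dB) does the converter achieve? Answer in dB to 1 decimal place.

68.0 dB

Range = 1.15 − (-1.15) = 2.3 V.
2.3 V / 1.79 mV = 1285. Since 2^10 = 1024 and 2^11 = 2048, N = 11.
SNR = 6.02 × 11 + 1.76 = 67.98 dB.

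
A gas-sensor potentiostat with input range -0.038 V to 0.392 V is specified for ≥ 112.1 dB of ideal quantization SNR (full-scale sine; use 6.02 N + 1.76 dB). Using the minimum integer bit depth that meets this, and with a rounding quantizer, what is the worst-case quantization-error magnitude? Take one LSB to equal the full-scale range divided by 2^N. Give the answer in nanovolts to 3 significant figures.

Full-scale range = 0.392 V − (-0.038 V) = 0.43 V.
N ≥ (112.1 − 1.76)/6.02 = 18.329 → N_min = 19.
One LSB is 0.43 V / 524288 = 0.82016 µV.
Half an LSB is 410 nV.

410 nV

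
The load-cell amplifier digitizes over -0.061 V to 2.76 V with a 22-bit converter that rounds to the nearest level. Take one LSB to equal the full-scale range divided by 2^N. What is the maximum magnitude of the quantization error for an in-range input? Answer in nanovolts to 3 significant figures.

Full-scale range = 2.76 V − (-0.061 V) = 2.821 V.
One LSB is 2.821 V / 4194304 = 0.67258 µV.
Worst-case error for round-to-nearest is half an LSB: 336 nV.

336 nV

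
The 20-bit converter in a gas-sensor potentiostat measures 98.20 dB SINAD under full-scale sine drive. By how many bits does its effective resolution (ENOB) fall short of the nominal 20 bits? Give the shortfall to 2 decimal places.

3.98 bits

N_eff = (98.20 − 1.76)/6.02 = 16.0199 bits.
Shortfall = 20 − 16.0199 = 3.9801 bits.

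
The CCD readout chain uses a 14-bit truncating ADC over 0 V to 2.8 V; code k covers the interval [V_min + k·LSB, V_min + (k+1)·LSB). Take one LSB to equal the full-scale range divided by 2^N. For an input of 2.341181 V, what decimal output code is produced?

13699

Span = 2.8 V. LSB = 2.8 V / 2^14 ≈ 170.9 µV.
(V_in − V_min) × 2^14/range = (2.341181 − (0)) × 16384/2.8 = 13699.253.
Floor → code = 13699.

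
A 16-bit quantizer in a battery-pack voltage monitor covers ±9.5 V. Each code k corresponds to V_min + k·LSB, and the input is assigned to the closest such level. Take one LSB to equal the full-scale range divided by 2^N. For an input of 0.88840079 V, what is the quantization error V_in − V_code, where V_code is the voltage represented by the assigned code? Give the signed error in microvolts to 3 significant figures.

+95.1 µV

Full-scale range = 9.5 V − (-9.5 V) = 19 V. LSB = 19 V / 2^16 ≈ 289.9 µV.
Position in LSBs: (0.88840079 − (-9.5)) × 65536/19 = 35832.3281; rounding gives k = 35832.
V_code = -9.5 + (35832/65536) × 19 = 0.88830566406 V.
Error = V_in − V_code = 0.88840079 − (0.88830566406) = +95.1 µV.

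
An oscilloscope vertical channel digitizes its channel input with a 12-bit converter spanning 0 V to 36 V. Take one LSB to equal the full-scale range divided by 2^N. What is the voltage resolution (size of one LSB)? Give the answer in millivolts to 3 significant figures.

8.79 mV

V_FS = 36 V.
Number of codes = 2^12 = 4096.
One LSB is 36 V / 4096 = 8.79 mV.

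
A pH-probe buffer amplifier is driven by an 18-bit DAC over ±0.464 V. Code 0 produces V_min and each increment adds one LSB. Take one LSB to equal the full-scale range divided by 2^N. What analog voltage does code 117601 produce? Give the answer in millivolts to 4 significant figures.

Span: 0.464 V − (-0.464 V) = 0.928 V. LSB = 0.928 V / 2^18.
Output = V_min + (117601/262144) × range = -0.464 + 0.448612 × 0.928 V
      = -0.464 + 0.416312 = -0.0476879 V.

-47.69 mV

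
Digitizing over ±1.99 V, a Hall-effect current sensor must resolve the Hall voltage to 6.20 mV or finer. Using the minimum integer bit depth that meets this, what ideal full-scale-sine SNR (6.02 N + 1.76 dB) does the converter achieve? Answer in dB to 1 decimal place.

62.0 dB

Full-scale range = 1.99 V − (-1.99 V) = 3.98 V.
3.98 V / 6.20 mV = 641.9. Since 2^9 = 512 and 2^10 = 1024, N = 10.
Ideal SNR at N = 10: 6.02·10 + 1.76 = 62.0 dB.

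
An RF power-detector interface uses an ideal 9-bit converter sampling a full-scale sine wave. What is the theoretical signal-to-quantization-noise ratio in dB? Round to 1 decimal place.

55.9 dB

6.02(9) + 1.76 = 54.18 + 1.76 = 55.94 dB.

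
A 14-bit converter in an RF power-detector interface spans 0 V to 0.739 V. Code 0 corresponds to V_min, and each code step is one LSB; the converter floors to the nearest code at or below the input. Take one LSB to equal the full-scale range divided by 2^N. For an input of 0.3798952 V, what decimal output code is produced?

Range is 0.739 V. LSB = 0.739 V / 2^14 ≈ 45.10 µV.
V_in − V_min = 0.3798952 − (0) = 0.3798952 V.
Divide by LSB: 0.3798952 × 16384/0.739 = 8422.4668.
Truncating gives code 8422.

8422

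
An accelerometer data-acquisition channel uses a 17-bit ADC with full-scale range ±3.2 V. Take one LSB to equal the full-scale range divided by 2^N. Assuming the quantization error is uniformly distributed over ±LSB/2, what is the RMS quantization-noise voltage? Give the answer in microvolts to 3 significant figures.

14.1 µV

Full-scale range = 3.2 V − (-3.2 V) = 6.4 V.
One LSB is 6.4 V / 131072 = 48.828 µV.
V_rms = LSB/√12 = 48.828 µV / √12 = 14.1 µV.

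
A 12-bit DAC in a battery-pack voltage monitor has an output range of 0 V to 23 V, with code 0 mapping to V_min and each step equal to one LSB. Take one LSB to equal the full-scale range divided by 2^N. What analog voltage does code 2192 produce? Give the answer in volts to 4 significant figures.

12.31 V

Span = 23 V. LSB = 23 V / 2^12.
Output = V_min + (2192/4096) × range = 0 + 0.535156 × 23 V
      = 0 V + 12.3086 V = 12.3086 V.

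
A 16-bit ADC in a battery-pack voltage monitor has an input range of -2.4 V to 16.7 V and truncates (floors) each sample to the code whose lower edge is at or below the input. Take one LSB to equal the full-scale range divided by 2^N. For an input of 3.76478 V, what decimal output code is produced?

21152

Range = 16.7 − (-2.4) = 19.1 V. LSB = 19.1 V / 2^16 ≈ 291.4 µV.
(V_in − V_min) × 2^16/range = (3.76478 − (-2.4)) × 65536/19.1 = 21152.619.
Floor → code = 21152.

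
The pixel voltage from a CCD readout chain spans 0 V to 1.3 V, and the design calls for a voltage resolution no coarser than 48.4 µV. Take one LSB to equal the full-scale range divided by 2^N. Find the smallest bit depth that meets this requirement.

Span = 1.3 V.
1.3 V / 48.4 µV = 26860. Since 2^14 = 16384 and 2^15 = 32768, N = 15.

15 bits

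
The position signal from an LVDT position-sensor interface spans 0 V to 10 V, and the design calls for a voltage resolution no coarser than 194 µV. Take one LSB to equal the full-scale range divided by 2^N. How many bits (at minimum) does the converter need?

Range is 10 V.
Levels needed ≥ 10/194 µV = 51550. 2^16 = 65536 suffices, so N_min = 16.

16 bits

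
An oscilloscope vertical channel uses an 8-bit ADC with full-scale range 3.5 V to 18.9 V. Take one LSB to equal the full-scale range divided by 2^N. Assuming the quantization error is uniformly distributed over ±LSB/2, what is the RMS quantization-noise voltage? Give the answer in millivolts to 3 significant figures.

17.4 mV

The full-scale span is 18.9 − (3.5) = 15.4 V.
One LSB is 15.4 V / 256 = 60.156 mV.
σ_q = LSB/√12 = 60.156 mV/3.4641 = 17.4 mV.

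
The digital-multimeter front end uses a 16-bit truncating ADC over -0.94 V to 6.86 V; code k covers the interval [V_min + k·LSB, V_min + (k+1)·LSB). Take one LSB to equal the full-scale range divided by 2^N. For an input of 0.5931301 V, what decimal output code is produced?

12881

Span: 6.86 V − (-0.94 V) = 7.8 V. LSB = 7.8 V / 2^16 ≈ 119.0 µV.
(V_in − V_min) × 2^16/range = (0.5931301 − (-0.94)) × 65536/7.8 = 12881.438.
Floor → code = 12881.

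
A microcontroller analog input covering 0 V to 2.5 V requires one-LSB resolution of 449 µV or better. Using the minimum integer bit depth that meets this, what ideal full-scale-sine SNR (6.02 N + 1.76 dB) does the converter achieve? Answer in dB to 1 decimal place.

80.0 dB

Span = 2.5 V.
Need 2^N ≥ 2.5 V / 449 µV = 5568 → N_min = 13.
SNR = 6.02 × 13 + 1.76 = 80.02 dB.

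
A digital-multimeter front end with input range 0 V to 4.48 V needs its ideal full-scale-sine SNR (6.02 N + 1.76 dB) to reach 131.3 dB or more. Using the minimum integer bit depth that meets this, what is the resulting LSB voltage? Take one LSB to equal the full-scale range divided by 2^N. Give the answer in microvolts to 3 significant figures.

V_FS = 4.48 V.
6.02 N + 1.76 ≥ 131.3 gives N ≥ 21.518, so the minimum integer is 22.
LSB = 4.48 V / 2^22 = 1.07 µV.

1.07 µV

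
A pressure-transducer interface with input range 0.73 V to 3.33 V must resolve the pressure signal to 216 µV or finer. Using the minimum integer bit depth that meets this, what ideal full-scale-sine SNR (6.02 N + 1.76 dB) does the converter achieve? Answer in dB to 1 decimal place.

Range = 3.33 − (0.73) = 2.6 V.
Levels needed ≥ 2.6/216 µV = 12040. 2^14 = 16384 suffices, so N_min = 14.
SNR = 6.02 × 14 + 1.76 = 86.04 dB.

86.0 dB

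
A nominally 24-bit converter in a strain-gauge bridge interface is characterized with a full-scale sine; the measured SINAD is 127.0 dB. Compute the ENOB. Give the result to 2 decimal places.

(127.0 − 1.76) / 6.02 = 125.24/6.02 = 20.8040 effective bits.

20.80 bits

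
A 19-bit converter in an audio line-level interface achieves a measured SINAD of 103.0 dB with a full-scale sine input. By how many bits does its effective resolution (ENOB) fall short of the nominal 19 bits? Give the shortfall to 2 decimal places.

2.18 bits

N_eff = (103.0 − 1.76)/6.02 = 16.8173 bits.
19 − 16.8173 = 2.18 bits below nominal.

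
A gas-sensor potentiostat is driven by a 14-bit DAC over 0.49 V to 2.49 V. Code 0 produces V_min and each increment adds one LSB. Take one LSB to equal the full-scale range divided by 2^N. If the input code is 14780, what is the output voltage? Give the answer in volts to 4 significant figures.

Span: 2.49 V − (0.49 V) = 2 V. LSB = 2 V / 2^14.
V_out = V_min + code × LSB = 0.49 V + 14780 × 2 V / 16384
      = 0.49 V + 1.80420 V = 2.29420 V.

2.294 V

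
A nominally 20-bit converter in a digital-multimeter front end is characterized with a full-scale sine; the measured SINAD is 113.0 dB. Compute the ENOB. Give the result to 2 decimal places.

ENOB = (113.0 − 1.76)/6.02 = 18.4784 bits.

18.48 bits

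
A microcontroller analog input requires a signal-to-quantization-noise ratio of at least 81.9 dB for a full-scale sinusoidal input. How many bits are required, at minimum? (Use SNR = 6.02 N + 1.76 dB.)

Solving 6.02 N ≥ 81.9 − 1.76: N ≥ 13.312. Round up → N = 14.

14 bits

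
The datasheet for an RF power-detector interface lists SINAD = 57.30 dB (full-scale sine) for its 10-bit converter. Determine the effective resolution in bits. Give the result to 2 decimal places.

9.23 bits

(57.30 − 1.76) / 6.02 = 55.54/6.02 = 9.2259 effective bits.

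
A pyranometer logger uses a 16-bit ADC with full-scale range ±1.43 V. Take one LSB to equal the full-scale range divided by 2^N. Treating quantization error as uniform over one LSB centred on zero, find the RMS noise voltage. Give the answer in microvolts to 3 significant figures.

Full-scale range = 1.43 V − (-1.43 V) = 2.86 V.
One LSB is 2.86 V / 65536 = 43.640 µV.
V_rms = LSB/√12 = 43.640 µV / √12 = 12.6 µV.

12.6 µV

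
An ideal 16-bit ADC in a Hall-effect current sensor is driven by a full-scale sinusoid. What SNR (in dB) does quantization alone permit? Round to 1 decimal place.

6.02(16) + 1.76 = 96.32 + 1.76 = 98.08 dB.

98.1 dB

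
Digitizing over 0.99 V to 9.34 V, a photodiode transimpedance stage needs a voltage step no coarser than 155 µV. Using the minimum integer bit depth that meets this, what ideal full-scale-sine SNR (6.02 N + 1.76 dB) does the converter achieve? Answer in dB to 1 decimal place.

Full-scale range = 9.34 V − (0.99 V) = 8.35 V.
8.35 V / 155 µV = 53870. Since 2^15 = 32768 and 2^16 = 65536, N = 16.
Ideal SNR at N = 16: 6.02·16 + 1.76 = 98.1 dB.

98.1 dB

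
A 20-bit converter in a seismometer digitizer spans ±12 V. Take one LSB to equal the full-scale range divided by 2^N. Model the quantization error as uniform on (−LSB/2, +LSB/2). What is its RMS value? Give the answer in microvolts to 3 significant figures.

Full-scale range = 12 V − (-12 V) = 24 V.
LSB = 24 V ÷ 2^20 = 24/1048576 V = 22.888 µV.
V_rms = LSB/√12 = 22.888 µV / √12 = 6.61 µV.

6.61 µV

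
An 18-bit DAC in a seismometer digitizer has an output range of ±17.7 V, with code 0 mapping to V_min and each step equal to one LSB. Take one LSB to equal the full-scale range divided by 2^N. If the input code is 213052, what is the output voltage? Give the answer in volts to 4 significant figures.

The full-scale span is 17.7 − (-17.7) = 35.4 V. LSB = 35.4 V / 2^18.
V_out = -17.7 + 213052 × (35.4/262144) V
      = -17.7 + 28.7706 = 11.0706 V.

11.07 V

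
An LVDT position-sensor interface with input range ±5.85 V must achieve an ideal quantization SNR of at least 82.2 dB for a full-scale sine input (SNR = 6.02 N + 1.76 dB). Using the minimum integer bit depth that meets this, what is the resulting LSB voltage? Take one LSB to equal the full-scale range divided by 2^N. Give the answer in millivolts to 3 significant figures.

0.714 mV

Span: 5.85 V − (-5.85 V) = 11.7 V.
N ≥ (82.2 − 1.76)/6.02 = 13.362 → N_min = 14.
LSB = 11.7 V ÷ 2^14 = 11.7/16384 V = 0.714 mV.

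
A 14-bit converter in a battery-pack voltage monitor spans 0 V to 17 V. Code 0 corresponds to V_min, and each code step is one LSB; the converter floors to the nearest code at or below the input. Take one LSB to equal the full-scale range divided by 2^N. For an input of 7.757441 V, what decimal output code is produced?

Span = 17 V. LSB = 17 V / 2^14 ≈ 1.038 mV.
(V_in − V_min) × 2^14/range = (7.757441 − (0)) × 16384/17 = 7476.348.
Floor → code = 7476.

7476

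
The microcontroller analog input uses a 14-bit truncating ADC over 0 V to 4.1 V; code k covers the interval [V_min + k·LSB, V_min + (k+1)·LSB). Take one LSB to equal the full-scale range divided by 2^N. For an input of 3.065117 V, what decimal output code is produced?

12248

V_FS = 4.1 V. LSB = 4.1 V / 2^14 ≈ 250.2 µV.
(V_in − V_min) × 2^14/range = (3.065117 − (0)) × 16384/4.1 = 12248.507.
Floor → code = 12248.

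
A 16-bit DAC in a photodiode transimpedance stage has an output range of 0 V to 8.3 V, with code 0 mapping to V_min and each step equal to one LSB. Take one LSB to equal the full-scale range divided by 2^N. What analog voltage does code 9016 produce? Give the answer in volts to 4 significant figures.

1.142 V

V_FS = 8.3 V. LSB = 8.3 V / 2^16.
V_out = 0 + 9016 × (8.3/65536) V
      = 0 + 1.14186 = 1.14186 V.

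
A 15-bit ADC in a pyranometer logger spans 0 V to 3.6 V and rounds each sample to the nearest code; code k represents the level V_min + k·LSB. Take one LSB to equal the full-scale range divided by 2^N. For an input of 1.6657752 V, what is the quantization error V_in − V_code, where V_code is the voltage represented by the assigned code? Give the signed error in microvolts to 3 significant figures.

+28.1 µV

V_FS = 3.6 V. LSB = 3.6 V / 2^15 ≈ 109.9 µV.
(1.6657752 − (0)) / LSB = 1.6657752 × 32768/3.6 = 15162.2560. Nearest integer: k = 15162.
V_code = V_min + k × range/2^15 = 0 + 15162 × 3.6/32768 = 1.6657470703 V.
V_in − V_code = 1.6657752 − (1.6657470703) = +28.1 µV.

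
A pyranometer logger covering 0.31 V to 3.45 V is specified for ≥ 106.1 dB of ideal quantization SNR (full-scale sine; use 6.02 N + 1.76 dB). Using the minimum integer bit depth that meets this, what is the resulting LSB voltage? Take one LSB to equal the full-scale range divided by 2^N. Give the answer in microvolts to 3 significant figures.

12.0 µV

Span: 3.45 V − (0.31 V) = 3.14 V.
6.02 N + 1.76 ≥ 106.1 gives N ≥ 17.332, so the minimum integer is 18.
LSB = 3.14 V ÷ 2^18 = 3.14/262144 V = 12.0 µV.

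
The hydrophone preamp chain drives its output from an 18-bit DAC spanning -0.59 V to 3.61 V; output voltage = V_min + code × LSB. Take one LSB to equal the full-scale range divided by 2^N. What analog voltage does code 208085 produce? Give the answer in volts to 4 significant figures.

2.744 V

The full-scale span is 3.61 − (-0.59) = 4.2 V. LSB = 4.2 V / 2^18.
V_out = -0.59 + 208085 × (4.2/262144) V
      = -0.59 + 3.33388 = 2.74388 V.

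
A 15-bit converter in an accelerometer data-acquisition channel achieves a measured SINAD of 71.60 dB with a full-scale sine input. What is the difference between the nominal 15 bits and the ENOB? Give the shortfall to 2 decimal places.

Effective bits = (71.60 − 1.76)/6.02 = 11.6013.
15 − 11.6013 = 3.40 bits below nominal.

3.40 bits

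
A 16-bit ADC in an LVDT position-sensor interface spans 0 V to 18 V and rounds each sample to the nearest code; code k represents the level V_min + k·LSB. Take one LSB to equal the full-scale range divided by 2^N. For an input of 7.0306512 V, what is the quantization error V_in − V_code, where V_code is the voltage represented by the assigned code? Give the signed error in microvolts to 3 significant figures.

Range is 18 V. LSB = 18 V / 2^16 ≈ 274.7 µV.
(7.0306512 − (0)) / LSB = 7.0306512 × 65536/18 = 25597.8198. Nearest integer: k = 25598.
V_code = 0 + (25598/65536) × 18 = 7.0307006836 V.
Error = V_in − V_code = 7.0306512 − (7.0307006836) = −49.5 µV.

−49.5 µV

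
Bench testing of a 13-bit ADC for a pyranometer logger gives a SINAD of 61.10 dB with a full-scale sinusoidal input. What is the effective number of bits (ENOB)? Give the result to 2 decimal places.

9.86 bits

Inverting SNR = 6.02 N + 1.76: N_eff = (61.10 − 1.76)/6.02 = 9.8571.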